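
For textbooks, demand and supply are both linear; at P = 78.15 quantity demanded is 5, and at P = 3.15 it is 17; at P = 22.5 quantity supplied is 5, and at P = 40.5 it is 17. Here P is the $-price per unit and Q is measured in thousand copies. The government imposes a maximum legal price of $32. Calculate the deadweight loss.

Demand slope = (3.15 − 78.15)/(17 − 5) = −6.25, so P = 109.4 − 6.25Q.
Supply slope = (40.5 − 22.5)/(17 − 5) = 1.5, so P = 15 + 1.5Q.
Competitive equilibrium: 109.4 − 6.25Q = 15 + 1.5Q → Q* = 12.1806, P* = 33.271.
At the ceiling P = 32, quantity supplied = (32 − 15)/1.5 = 11.3333.
Willingness to pay at Q' = 11.3333: 109.4 − 6.25·11.3333 = 38.5669.
ΔQ = 12.1806 − 11.3333 = 0.8473; wedge = 38.5669 − 32 = 6.5669.
Welfare loss = ½ × 0.8473 × 6.5669 = $2.78 thousand.

$2.78 thousand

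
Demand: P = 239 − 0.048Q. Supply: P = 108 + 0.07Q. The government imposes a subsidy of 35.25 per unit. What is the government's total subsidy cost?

Competitive equilibrium: 239 − 0.048Q = 108 + 0.07Q → Q* = 1110.1695, P* = 185.7119.
The subsidy lowers effective supply by 35.25: P = 72.75 + 0.07Q.
New quantity: 239 − 0.048Q = 72.75 + 0.07Q → Q' = 1408.8983.
Total subsidy cost = 35.25 × 1408.8983 = 49663.67.

49663.67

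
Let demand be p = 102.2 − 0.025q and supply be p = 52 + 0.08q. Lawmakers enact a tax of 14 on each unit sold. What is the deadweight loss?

933.33

Competitive equilibrium: 102.2 − 0.025q = 52 + 0.08q → q* = 478.0952, p* = 90.2476.
With the tax, the buyer price exceeds the seller price by 14: (102.2 − 0.025q) − (52 + 0.08q) = 14 → q' = 344.7619.
Δq = 478.0952 − 344.7619 = 133.3333; the wedge equals the tax, 14.
Deadweight loss = ½ × 133.3333 × 14 = 933.33.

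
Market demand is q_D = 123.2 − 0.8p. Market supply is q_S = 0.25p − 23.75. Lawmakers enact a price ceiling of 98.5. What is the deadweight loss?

In inverse form: demand p = 154 − 1.25q, supply p = 95 + 4q.
Competitive equilibrium: 154 − 1.25q = 95 + 4q → q* = 11.2381, p* = 139.9524.
At the ceiling p = 98.5, quantity supplied = (98.5 − 95)/4 = 0.875.
Willingness to pay at q' = 0.875: 154 − 1.25·0.875 = 152.9063.
Δq = 11.2381 − 0.875 = 10.3631; wedge = 152.9063 − 98.5 = 54.4063.
DWL = ½ × 10.3631 × 54.4063 = 281.91.

281.91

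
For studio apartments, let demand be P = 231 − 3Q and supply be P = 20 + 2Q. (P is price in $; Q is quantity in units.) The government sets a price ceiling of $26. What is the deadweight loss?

Competitive equilibrium: 231 − 3Q = 20 + 2Q → Q* = 42.2, P* = 104.4.
At the ceiling P = 26, quantity supplied = (26 − 20)/2 = 3.
Willingness to pay at Q' = 3: 231 − 3·3 = 222.
ΔQ = 42.2 − 3 = 39.2; wedge = 222 − 26 = 196.
The triangle = ½ × 39.2 × 196 = $3841.60.

$3841.60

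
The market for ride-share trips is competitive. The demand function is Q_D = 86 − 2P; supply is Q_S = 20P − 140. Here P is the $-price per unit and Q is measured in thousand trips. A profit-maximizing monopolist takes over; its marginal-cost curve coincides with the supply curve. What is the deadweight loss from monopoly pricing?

In inverse form: demand P = 43 − 0.5Q, supply P = 7 + 0.05Q.
Competitive equilibrium: 43 − 0.5Q = 7 + 0.05Q → Q* = 65.4545, P* = 10.2727.
Marginal revenue: MR = 43 − Q. Set MR = MC: 43 − Q = 7 + 0.05Q → Q_m = 34.2857.
Price P_m = 43 − 0.5·34.2857 = 25.8572; MC(Q_m) = 7 + 0.05·34.2857 = 8.7143.
Competitive Q* = 65.4545, so ΔQ = 31.1688; wedge = 25.8572 − 8.7143 = 17.1429.
DWL = ½ × 31.1688 × 17.1429 = $267.16 thousand.

$267.16 thousand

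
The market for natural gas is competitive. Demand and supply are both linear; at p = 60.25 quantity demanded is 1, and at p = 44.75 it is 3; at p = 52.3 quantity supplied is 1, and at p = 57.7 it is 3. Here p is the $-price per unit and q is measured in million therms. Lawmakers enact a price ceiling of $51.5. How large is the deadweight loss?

Demand slope = (44.75 − 60.25)/(3 − 1) = −7.75, so p = 68 − 7.75q.
Supply slope = (57.7 − 52.3)/(3 − 1) = 2.7, so p = 49.6 + 2.7q.
Competitive equilibrium: 68 − 7.75q = 49.6 + 2.7q → q* = 1.7608, p* = 54.3541.
At the ceiling p = 51.5, quantity supplied = (51.5 − 49.6)/2.7 = 0.7037.
Willingness to pay at q' = 0.7037: 68 − 7.75·0.7037 = 62.5463.
Δq = 1.7608 − 0.7037 = 1.0571; wedge = 62.5463 − 51.5 = 11.0463.
Welfare loss = ½ × 1.0571 × 11.0463 = $5.84 million.

$5.84 million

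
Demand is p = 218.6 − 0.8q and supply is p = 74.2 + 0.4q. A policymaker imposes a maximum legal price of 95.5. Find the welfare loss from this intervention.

Competitive equilibrium: 218.6 − 0.8q = 74.2 + 0.4q → q* = 120.3333, p* = 122.3333.
At the ceiling p = 95.5, quantity supplied = (95.5 − 74.2)/0.4 = 53.25.
Willingness to pay at q' = 53.25: 218.6 − 0.8·53.25 = 176.
Δq = 120.3333 − 53.25 = 67.0833; wedge = 176 − 95.5 = 80.5.
DWL = ½ × 67.0833 × 80.5 = 2700.10.

2700.10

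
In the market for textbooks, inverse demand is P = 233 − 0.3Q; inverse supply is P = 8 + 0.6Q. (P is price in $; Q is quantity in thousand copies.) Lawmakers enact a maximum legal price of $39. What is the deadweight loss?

Competitive equilibrium: 233 − 0.3Q = 8 + 0.6Q → Q* = 250, P* = 158.
At the ceiling P = 39, quantity supplied = (39 − 8)/0.6 = 51.6667.
Willingness to pay at Q' = 51.6667: 233 − 0.3·51.6667 = 217.5.
ΔQ = 250 − 51.6667 = 198.3333; wedge = 217.5 − 39 = 178.5.
The triangle = ½ × 198.3333 × 178.5 = $17701.25 thousand.

$17701.25 thousand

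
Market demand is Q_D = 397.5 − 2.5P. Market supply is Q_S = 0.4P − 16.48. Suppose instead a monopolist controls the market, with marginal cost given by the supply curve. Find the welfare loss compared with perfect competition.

In inverse form: demand P = 159 − 0.4Q, supply P = 41.2 + 2.5Q.
Competitive equilibrium: 159 − 0.4Q = 41.2 + 2.5Q → Q* = 40.6207, P* = 142.7517.
Marginal revenue: MR = 159 − 0.8Q. Set MR = MC: 159 − 0.8Q = 41.2 + 2.5Q → Q_m = 35.697.
Price P_m = 159 − 0.4·35.697 = 144.7212; MC(Q_m) = 41.2 + 2.5·35.697 = 130.4425.
Competitive Q* = 40.6207, so ΔQ = 4.9237; wedge = 144.7212 − 130.4425 = 14.2787.
Welfare loss = ½ × 4.9237 × 14.2787 = 35.15.

35.15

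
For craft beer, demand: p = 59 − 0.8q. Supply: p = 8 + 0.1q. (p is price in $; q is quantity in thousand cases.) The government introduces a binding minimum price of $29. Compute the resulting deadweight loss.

$165.31 thousand

Competitive equilibrium: 59 − 0.8q = 8 + 0.1q → q* = 56.6667, p* = 13.6667.
At the floor p = 29, quantity demanded = (59 − 29)/0.8 = 37.5.
Sellers' marginal cost at q' = 37.5: 8 + 0.1·37.5 = 11.75.
Δq = 56.6667 − 37.5 = 19.1667; wedge = 29 − 11.75 = 17.25.
Welfare loss = ½ × 19.1667 × 17.25 = $165.31 thousand.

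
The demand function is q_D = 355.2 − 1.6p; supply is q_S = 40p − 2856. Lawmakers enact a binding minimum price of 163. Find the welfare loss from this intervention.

In inverse form: demand p = 222 − 0.625q, supply p = 71.4 + 0.025q.
Competitive equilibrium: 222 − 0.625q = 71.4 + 0.025q → q* = 231.6923, p* = 77.1923.
At the floor p = 163, quantity demanded = (222 − 163)/0.625 = 94.4.
Sellers' marginal cost at q' = 94.4: 71.4 + 0.025·94.4 = 73.76.
Δq = 231.6923 − 94.4 = 137.2923; wedge = 163 − 73.76 = 89.24.
The triangle = ½ × 137.2923 × 89.24 = 6125.98.

6125.98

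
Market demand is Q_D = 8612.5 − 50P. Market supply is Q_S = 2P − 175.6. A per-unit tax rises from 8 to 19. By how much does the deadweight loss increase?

285.58

In inverse form: demand P = 172.25 − 0.02Q, supply P = 87.8 + 0.5Q.
Competitive equilibrium: 172.25 − 0.02Q = 87.8 + 0.5Q → Q* = 162.4038, P* = 169.0019.
For a per-unit tax t: ΔQ = t/0.52, so DWL = ½·t·(t/0.52) = t²/1.04.
At t = 8: DWL = 61.538. At t = 19: DWL = 347.115.
Increase = 347.115 − 61.538 = 285.58.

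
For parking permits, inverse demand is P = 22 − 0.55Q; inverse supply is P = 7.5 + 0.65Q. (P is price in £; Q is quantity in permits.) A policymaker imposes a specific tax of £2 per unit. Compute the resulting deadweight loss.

Competitive equilibrium: 22 − 0.55Q = 7.5 + 0.65Q → Q* = 12.0833, P* = 15.3542.
With the tax, the buyer price exceeds the seller price by 2: (22 − 0.55Q) − (7.5 + 0.65Q) = 2 → Q' = 10.4167.
ΔQ = 12.0833 − 10.4167 = 1.6666; the wedge equals the tax, 2.
DWL = ½ × 1.6666 × 2 = £1.67.

£1.67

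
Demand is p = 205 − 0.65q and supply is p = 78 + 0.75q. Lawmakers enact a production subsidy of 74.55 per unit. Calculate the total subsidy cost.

10732.54

Competitive equilibrium: 205 − 0.65q = 78 + 0.75q → q* = 90.7143, p* = 146.0357.
The subsidy lowers effective supply by 74.55: p = 3.45 + 0.75q.
New quantity: 205 − 0.65q = 3.45 + 0.75q → q' = 143.9643.
Total subsidy cost = 74.55 × 143.9643 = 10732.54.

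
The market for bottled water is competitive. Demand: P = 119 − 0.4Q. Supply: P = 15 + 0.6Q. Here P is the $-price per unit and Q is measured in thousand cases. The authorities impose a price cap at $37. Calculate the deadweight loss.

Competitive equilibrium: 119 − 0.4Q = 15 + 0.6Q → Q* = 104, P* = 77.4.
At the ceiling P = 37, quantity supplied = (37 − 15)/0.6 = 36.6667.
Willingness to pay at Q' = 36.6667: 119 − 0.4·36.6667 = 104.3333.
ΔQ = 104 − 36.6667 = 67.3333; wedge = 104.3333 − 37 = 67.3333.
Deadweight loss = ½ × 67.3333 × 67.3333 = $2266.89 thousand.

$2266.89 thousand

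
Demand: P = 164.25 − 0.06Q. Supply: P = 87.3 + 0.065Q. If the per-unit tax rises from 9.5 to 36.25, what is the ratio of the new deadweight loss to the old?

14.560

Competitive equilibrium: 164.25 − 0.06Q = 87.3 + 0.065Q → Q* = 615.6, P* = 127.314.
For a per-unit tax t: ΔQ = t/0.125, so DWL = ½·t·(t/0.125) = t²/0.25.
At t = 9.5: DWL = 361. At t = 36.25: DWL = 5256.25.
Ratio = (36.25/9.5)² = 14.560.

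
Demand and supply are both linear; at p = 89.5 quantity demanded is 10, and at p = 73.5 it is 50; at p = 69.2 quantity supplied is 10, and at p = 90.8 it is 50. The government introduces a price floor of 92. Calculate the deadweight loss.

Demand slope = (73.5 − 89.5)/(50 − 10) = −0.4, so p = 93.5 − 0.4q.
Supply slope = (90.8 − 69.2)/(50 − 10) = 0.54, so p = 63.8 + 0.54q.
Competitive equilibrium: 93.5 − 0.4q = 63.8 + 0.54q → q* = 31.5957, p* = 80.8617.
At the floor p = 92, quantity demanded = (93.5 − 92)/0.4 = 3.75.
Sellers' marginal cost at q' = 3.75: 63.8 + 0.54·3.75 = 65.825.
Δq = 31.5957 − 3.75 = 27.8457; wedge = 92 − 65.825 = 26.175.
Welfare loss = ½ × 27.8457 × 26.175 = 364.43.

364.43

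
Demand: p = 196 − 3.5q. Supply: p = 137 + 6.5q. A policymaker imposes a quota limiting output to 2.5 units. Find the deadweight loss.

Competitive equilibrium: 196 − 3.5q = 137 + 6.5q → q* = 5.9, p* = 175.35.
At q = 2.5: demand price = 196 − 3.5·2.5 = 187.25; supply price = 137 + 6.5·2.5 = 153.25.
Δq = 5.9 − 2.5 = 3.4; wedge = 187.25 − 153.25 = 34.
The triangle = ½ × 3.4 × 34 = 57.80.

57.80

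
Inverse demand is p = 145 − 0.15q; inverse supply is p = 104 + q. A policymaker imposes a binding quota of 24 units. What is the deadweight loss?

78.07

Competitive equilibrium: 145 − 0.15q = 104 + q → q* = 35.6522, p* = 139.6522.
At q = 24: demand price = 145 − 0.15·24 = 141.4; supply price = 104 + 1·24 = 128.
Δq = 35.6522 − 24 = 11.6522; wedge = 141.4 − 128 = 13.4.
Deadweight loss = ½ × 11.6522 × 13.4 = 78.07.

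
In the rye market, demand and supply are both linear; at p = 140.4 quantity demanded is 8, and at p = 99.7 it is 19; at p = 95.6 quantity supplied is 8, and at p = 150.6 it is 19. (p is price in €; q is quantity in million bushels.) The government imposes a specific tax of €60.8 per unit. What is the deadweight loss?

€212.45 million

Demand slope = (99.7 − 140.4)/(19 − 8) = −3.7, so p = 170 − 3.7q.
Supply slope = (150.6 − 95.6)/(19 − 8) = 5, so p = 55.6 + 5q.
Competitive equilibrium: 170 − 3.7q = 55.6 + 5q → q* = 13.1494, p* = 121.3471.
With the tax, the buyer price exceeds the seller price by 60.8: (170 − 3.7q) − (55.6 + 5q) = 60.8 → q' = 6.1609.
Δq = 13.1494 − 6.1609 = 6.9885; the wedge equals the tax, 60.8.
The triangle = ½ × 6.9885 × 60.8 = €212.45 million.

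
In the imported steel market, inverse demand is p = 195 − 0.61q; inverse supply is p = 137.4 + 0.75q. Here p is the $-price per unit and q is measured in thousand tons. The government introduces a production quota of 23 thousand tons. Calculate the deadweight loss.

Competitive equilibrium: 195 − 0.61q = 137.4 + 0.75q → q* = 42.3529, p* = 169.1647.
At q = 23: demand price = 195 − 0.61·23 = 180.97; supply price = 137.4 + 0.75·23 = 154.65.
Δq = 42.3529 − 23 = 19.3529; wedge = 180.97 − 154.65 = 26.32.
Welfare loss = ½ × 19.3529 × 26.32 = $254.68 thousand.

$254.68 thousand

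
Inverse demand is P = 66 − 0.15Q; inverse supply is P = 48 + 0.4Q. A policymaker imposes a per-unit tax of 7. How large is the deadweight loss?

44.55

Competitive equilibrium: 66 − 0.15Q = 48 + 0.4Q → Q* = 32.7273, P* = 61.0909.
With the tax, the buyer price exceeds the seller price by 7: (66 − 0.15Q) − (48 + 0.4Q) = 7 → Q' = 20.
ΔQ = 32.7273 − 20 = 12.7273; the wedge equals the tax, 7.
The triangle = ½ × 12.7273 × 7 = 44.55.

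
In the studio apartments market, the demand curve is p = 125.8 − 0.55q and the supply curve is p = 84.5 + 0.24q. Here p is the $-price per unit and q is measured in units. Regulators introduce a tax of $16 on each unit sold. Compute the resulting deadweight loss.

Competitive equilibrium: 125.8 − 0.55q = 84.5 + 0.24q → q* = 52.2785, p* = 97.0468.
With the tax, the buyer price exceeds the seller price by 16: (125.8 − 0.55q) − (84.5 + 0.24q) = 16 → q' = 32.0253.
Δq = 52.2785 − 32.0253 = 20.2532; the wedge equals the tax, 16.
Welfare loss = ½ × 20.2532 × 16 = $162.03.

$162.03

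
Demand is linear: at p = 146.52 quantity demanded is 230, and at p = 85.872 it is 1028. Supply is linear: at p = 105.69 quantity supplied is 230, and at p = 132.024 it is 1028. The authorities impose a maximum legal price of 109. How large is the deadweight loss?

4100.13

Demand slope = (85.872 − 146.52)/(1028 − 230) = −0.076, so p = 164 − 0.076q.
Supply slope = (132.024 − 105.69)/(1028 − 230) = 0.033, so p = 98.1 + 0.033q.
Competitive equilibrium: 164 − 0.076q = 98.1 + 0.033q → q* = 604.58716, p* = 118.05138.
At the ceiling p = 109, quantity supplied = (109 − 98.1)/0.033 = 330.30303.
Willingness to pay at q' = 330.30303: 164 − 0.076·330.30303 = 138.89697.
Δq = 604.58716 − 330.30303 = 274.28413; wedge = 138.89697 − 109 = 29.89697.
Welfare loss = ½ × 274.28413 × 29.89697 = 4100.13.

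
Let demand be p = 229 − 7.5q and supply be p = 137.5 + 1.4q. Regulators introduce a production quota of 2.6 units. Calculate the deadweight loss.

Competitive equilibrium: 229 − 7.5q = 137.5 + 1.4q → q* = 10.2809, p* = 151.8933.
At q = 2.6: demand price = 229 − 7.5·2.6 = 209.5; supply price = 137.5 + 1.4·2.6 = 141.14.
Δq = 10.2809 − 2.6 = 7.6809; wedge = 209.5 − 141.14 = 68.36.
The triangle = ½ × 7.6809 × 68.36 = 262.53.

262.53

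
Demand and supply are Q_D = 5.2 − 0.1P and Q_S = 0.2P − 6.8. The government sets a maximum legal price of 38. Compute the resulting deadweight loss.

In inverse form: demand P = 52 − 10Q, supply P = 34 + 5Q.
Competitive equilibrium: 52 − 10Q = 34 + 5Q → Q* = 1.2, P* = 40.
At the ceiling P = 38, quantity supplied = (38 − 34)/5 = 0.8.
Willingness to pay at Q' = 0.8: 52 − 10·0.8 = 44.
ΔQ = 1.2 − 0.8 = 0.4; wedge = 44 − 38 = 6.
Welfare loss = ½ × 0.4 × 6 = 1.20.

1.20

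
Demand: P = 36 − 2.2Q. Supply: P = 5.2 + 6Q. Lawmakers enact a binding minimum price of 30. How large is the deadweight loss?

Competitive equilibrium: 36 − 2.2Q = 5.2 + 6Q → Q* = 3.7561, P* = 27.7366.
At the floor P = 30, quantity demanded = (36 − 30)/2.2 = 2.7273.
Sellers' marginal cost at Q' = 2.7273: 5.2 + 6·2.7273 = 21.5638.
ΔQ = 3.7561 − 2.7273 = 1.0288; wedge = 30 − 21.5638 = 8.4362.
DWL = ½ × 1.0288 × 8.4362 = 4.34.

4.34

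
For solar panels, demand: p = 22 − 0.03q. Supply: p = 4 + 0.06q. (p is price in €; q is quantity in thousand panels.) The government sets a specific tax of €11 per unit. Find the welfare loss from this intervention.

€672.22 thousand

Competitive equilibrium: 22 − 0.03q = 4 + 0.06q → q* = 200, p* = 16.
With the tax, the buyer price exceeds the seller price by 11: (22 − 0.03q) − (4 + 0.06q) = 11 → q' = 77.7778.
Δq = 200 − 77.7778 = 122.2222; the wedge equals the tax, 11.
The triangle = ½ × 122.2222 × 11 = €672.22 thousand.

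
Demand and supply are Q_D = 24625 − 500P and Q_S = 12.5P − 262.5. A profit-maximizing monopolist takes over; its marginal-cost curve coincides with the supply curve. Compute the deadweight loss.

2.76

In inverse form: demand P = 49.25 − 0.002Q, supply P = 21 + 0.08Q.
Competitive equilibrium: 49.25 − 0.002Q = 21 + 0.08Q → Q* = 344.5122, P* = 48.561.
Marginal revenue: MR = 49.25 − 0.004Q. Set MR = MC: 49.25 − 0.004Q = 21 + 0.08Q → Q_m = 336.3095.
Price P_m = 49.25 − 0.002·336.3095 = 48.5774; MC(Q_m) = 21 + 0.08·336.3095 = 47.9048.
Competitive Q* = 344.5122, so ΔQ = 8.2027; wedge = 48.5774 − 47.9048 = 0.6726.
Deadweight loss = ½ × 8.2027 × 0.6726 = 2.76.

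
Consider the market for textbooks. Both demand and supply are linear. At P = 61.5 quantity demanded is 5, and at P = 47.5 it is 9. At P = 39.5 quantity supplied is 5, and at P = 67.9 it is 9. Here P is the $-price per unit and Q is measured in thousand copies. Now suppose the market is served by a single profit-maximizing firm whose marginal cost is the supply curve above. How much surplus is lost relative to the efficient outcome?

$16.35 thousand

Demand slope = (47.5 − 61.5)/(9 − 5) = −3.5, so P = 79 − 3.5Q.
Supply slope = (67.9 − 39.5)/(9 − 5) = 7.1, so P = 4 + 7.1Q.
Competitive equilibrium: 79 − 3.5Q = 4 + 7.1Q → Q* = 7.0755, P* = 54.2358.
Marginal revenue: MR = 79 − 7Q. Set MR = MC: 79 − 7Q = 4 + 7.1Q → Q_m = 5.3191.
Price P_m = 79 − 3.5·5.3191 = 60.3832; MC(Q_m) = 4 + 7.1·5.3191 = 41.7656.
Competitive Q* = 7.0755, so ΔQ = 1.7564; wedge = 60.3832 − 41.7656 = 18.6176.
DWL = ½ × 1.7564 × 18.6176 = $16.35 thousand.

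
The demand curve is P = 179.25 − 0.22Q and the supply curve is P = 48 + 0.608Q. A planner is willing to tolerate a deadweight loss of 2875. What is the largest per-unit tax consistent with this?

Competitive equilibrium: 179.25 − 0.22Q = 48 + 0.608Q → Q* = 158.5145, P* = 144.3768.
A tax t gives ΔQ = t/0.828 and wedge t, so DWL = t²/1.656.
t²/1.656 = 2875 → t² = 4761 → t = 69.

69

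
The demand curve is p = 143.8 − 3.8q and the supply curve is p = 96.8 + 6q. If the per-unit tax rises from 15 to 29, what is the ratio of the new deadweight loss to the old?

Competitive equilibrium: 143.8 − 3.8q = 96.8 + 6q → q* = 4.7959, p* = 125.5755.
For a per-unit tax t: Δq = t/9.8, so DWL = ½·t·(t/9.8) = t²/19.6.
At t = 15: DWL = 11.480. At t = 29: DWL = 42.908.
Ratio = (29/15)² = 3.738.

3.738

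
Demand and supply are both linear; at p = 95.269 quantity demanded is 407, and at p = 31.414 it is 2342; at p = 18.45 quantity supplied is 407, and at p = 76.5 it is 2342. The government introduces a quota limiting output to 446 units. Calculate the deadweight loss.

43886.56

Demand slope = (31.414 − 95.269)/(2342 − 407) = −0.033, so p = 108.7 − 0.033q.
Supply slope = (76.5 − 18.45)/(2342 − 407) = 0.03, so p = 6.24 + 0.03q.
Competitive equilibrium: 108.7 − 0.033q = 6.24 + 0.03q → q* = 1626.3492, p* = 55.0305.
At q = 446: demand price = 108.7 − 0.033·446 = 93.982; supply price = 6.24 + 0.03·446 = 19.62.
Δq = 1626.3492 − 446 = 1180.3492; wedge = 93.982 − 19.62 = 74.362.
DWL = ½ × 1180.3492 × 74.362 = 43886.56.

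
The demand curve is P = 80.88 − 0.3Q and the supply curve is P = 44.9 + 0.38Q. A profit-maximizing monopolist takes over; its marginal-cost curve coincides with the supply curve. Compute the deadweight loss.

89.20

Competitive equilibrium: 80.88 − 0.3Q = 44.9 + 0.38Q → Q* = 52.9118, P* = 65.0065.
Marginal revenue: MR = 80.88 − 0.6Q. Set MR = MC: 80.88 − 0.6Q = 44.9 + 0.38Q → Q_m = 36.7143.
Price P_m = 80.88 − 0.3·36.7143 = 69.8657; MC(Q_m) = 44.9 + 0.38·36.7143 = 58.8514.
Competitive Q* = 52.9118, so ΔQ = 16.1975; wedge = 69.8657 − 58.8514 = 11.0143.
Deadweight loss = ½ × 16.1975 × 11.0143 = 89.20.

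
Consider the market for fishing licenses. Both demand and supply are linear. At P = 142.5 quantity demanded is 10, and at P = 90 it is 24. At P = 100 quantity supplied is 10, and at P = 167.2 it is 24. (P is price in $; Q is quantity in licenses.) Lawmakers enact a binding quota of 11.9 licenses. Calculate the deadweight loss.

Demand slope = (90 − 142.5)/(24 − 10) = −3.75, so P = 180 − 3.75Q.
Supply slope = (167.2 − 100)/(24 − 10) = 4.8, so P = 52 + 4.8Q.
Competitive equilibrium: 180 − 3.75Q = 52 + 4.8Q → Q* = 14.9708, P* = 123.8596.
At Q = 11.9: demand price = 180 − 3.75·11.9 = 135.375; supply price = 52 + 4.8·11.9 = 109.12.
ΔQ = 14.9708 − 11.9 = 3.0708; wedge = 135.375 − 109.12 = 26.255.
DWL = ½ × 3.0708 × 26.255 = $40.31.

$40.31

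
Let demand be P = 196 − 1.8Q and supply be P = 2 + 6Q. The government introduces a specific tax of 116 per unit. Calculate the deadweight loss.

862.56

Competitive equilibrium: 196 − 1.8Q = 2 + 6Q → Q* = 24.8718, P* = 151.2308.
With the tax, the buyer price exceeds the seller price by 116: (196 − 1.8Q) − (2 + 6Q) = 116 → Q' = 10.
ΔQ = 24.8718 − 10 = 14.8718; the wedge equals the tax, 116.
DWL = ½ × 14.8718 × 116 = 862.56.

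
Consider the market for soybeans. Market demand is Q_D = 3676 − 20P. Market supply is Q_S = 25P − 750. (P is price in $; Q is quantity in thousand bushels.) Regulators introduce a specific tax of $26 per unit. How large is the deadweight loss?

$3755.56 thousand

In inverse form: demand P = 183.8 − 0.05Q, supply P = 30 + 0.04Q.
Competitive equilibrium: 183.8 − 0.05Q = 30 + 0.04Q → Q* = 1708.8889, P* = 98.3556.
With the tax, the buyer price exceeds the seller price by 26: (183.8 − 0.05Q) − (30 + 0.04Q) = 26 → Q' = 1420.
ΔQ = 1708.8889 − 1420 = 288.8889; the wedge equals the tax, 26.
Welfare loss = ½ × 288.8889 × 26 = $3755.56 thousand.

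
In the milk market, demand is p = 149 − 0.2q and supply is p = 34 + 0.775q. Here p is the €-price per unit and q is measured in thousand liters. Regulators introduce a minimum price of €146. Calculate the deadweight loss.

Competitive equilibrium: 149 − 0.2q = 34 + 0.775q → q* = 117.9487, p* = 125.4103.
At the floor p = 146, quantity demanded = (149 − 146)/0.2 = 15.
Sellers' marginal cost at q' = 15: 34 + 0.775·15 = 45.625.
Δq = 117.9487 − 15 = 102.9487; wedge = 146 − 45.625 = 100.375.
DWL = ½ × 102.9487 × 100.375 = €5166.74 thousand.

€5166.74 thousand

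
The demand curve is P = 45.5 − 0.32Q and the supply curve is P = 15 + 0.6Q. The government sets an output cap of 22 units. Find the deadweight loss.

57.21

Competitive equilibrium: 45.5 − 0.32Q = 15 + 0.6Q → Q* = 33.1522, P* = 34.8913.
At Q = 22: demand price = 45.5 − 0.32·22 = 38.46; supply price = 15 + 0.6·22 = 28.2.
ΔQ = 33.1522 − 22 = 11.1522; wedge = 38.46 − 28.2 = 10.26.
Welfare loss = ½ × 11.1522 × 10.26 = 57.21.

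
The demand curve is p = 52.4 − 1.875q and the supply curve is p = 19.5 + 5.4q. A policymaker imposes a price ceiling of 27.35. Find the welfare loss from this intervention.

Competitive equilibrium: 52.4 − 1.875q = 19.5 + 5.4q → q* = 4.5223, p* = 43.9206.
At the ceiling p = 27.35, quantity supplied = (27.35 − 19.5)/5.4 = 1.4537.
Willingness to pay at q' = 1.4537: 52.4 − 1.875·1.4537 = 49.6743.
Δq = 4.5223 − 1.4537 = 3.0686; wedge = 49.6743 − 27.35 = 22.3243.
Deadweight loss = ½ × 3.0686 × 22.3243 = 34.25.

34.25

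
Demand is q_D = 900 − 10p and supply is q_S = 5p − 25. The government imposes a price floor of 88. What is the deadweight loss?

In inverse form: demand p = 90 − 0.1q, supply p = 5 + 0.2q.
Competitive equilibrium: 90 − 0.1q = 5 + 0.2q → q* = 283.3333, p* = 61.6667.
At the floor p = 88, quantity demanded = (90 − 88)/0.1 = 20.
Sellers' marginal cost at q' = 20: 5 + 0.2·20 = 9.
Δq = 283.3333 − 20 = 263.3333; wedge = 88 − 9 = 79.
Deadweight loss = ½ × 263.3333 × 79 = 10401.67.

10401.67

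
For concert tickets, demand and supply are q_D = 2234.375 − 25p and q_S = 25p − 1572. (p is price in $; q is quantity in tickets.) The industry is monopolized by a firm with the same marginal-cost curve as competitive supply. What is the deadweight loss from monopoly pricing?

$487.49

In inverse form: demand p = 89.375 − 0.04q, supply p = 62.88 + 0.04q.
Competitive equilibrium: 89.375 − 0.04q = 62.88 + 0.04q → q* = 331.1875, p* = 76.1275.
Marginal revenue: MR = 89.375 − 0.08q. Set MR = MC: 89.375 − 0.08q = 62.88 + 0.04q → q_m = 220.7917.
Price p_m = 89.375 − 0.04·220.7917 = 80.5433; MC(q_m) = 62.88 + 0.04·220.7917 = 71.7117.
Competitive q* = 331.1875, so Δq = 110.3958; wedge = 80.5433 − 71.7117 = 8.8316.
Welfare loss = ½ × 110.3958 × 8.8316 = $487.49.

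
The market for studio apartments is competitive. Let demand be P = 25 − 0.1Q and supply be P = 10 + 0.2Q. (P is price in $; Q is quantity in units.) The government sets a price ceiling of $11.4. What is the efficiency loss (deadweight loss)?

$277.35

Competitive equilibrium: 25 − 0.1Q = 10 + 0.2Q → Q* = 50, P* = 20.
At the ceiling P = 11.4, quantity supplied = (11.4 − 10)/0.2 = 7.
Willingness to pay at Q' = 7: 25 − 0.1·7 = 24.3.
ΔQ = 50 − 7 = 43; wedge = 24.3 − 11.4 = 12.9.
DWL = ½ × 43 × 12.9 = $277.35.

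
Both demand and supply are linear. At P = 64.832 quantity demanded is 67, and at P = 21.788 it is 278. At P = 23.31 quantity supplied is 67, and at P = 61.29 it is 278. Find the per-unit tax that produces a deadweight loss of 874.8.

Demand slope = (21.788 − 64.832)/(278 − 67) = −0.204, so P = 78.5 − 0.204Q.
Supply slope = (61.29 − 23.31)/(278 − 67) = 0.18, so P = 11.25 + 0.18Q.
Competitive equilibrium: 78.5 − 0.204Q = 11.25 + 0.18Q → Q* = 175.1302, P* = 42.7734.
A tax t gives ΔQ = t/0.384 and wedge t, so DWL = t²/0.768.
t²/0.768 = 874.8 → t² = 671.8464 → t = 25.92.

25.92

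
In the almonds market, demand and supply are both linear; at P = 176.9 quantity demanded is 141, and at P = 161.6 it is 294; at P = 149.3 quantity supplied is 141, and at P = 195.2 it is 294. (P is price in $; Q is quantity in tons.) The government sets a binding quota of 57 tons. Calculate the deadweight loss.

$4681.80

Demand slope = (161.6 − 176.9)/(294 − 141) = −0.1, so P = 191 − 0.1Q.
Supply slope = (195.2 − 149.3)/(294 − 141) = 0.3, so P = 107 + 0.3Q.
Competitive equilibrium: 191 − 0.1Q = 107 + 0.3Q → Q* = 210, P* = 170.
At Q = 57: demand price = 191 − 0.1·57 = 185.3; supply price = 107 + 0.3·57 = 124.1.
ΔQ = 210 − 57 = 153; wedge = 185.3 − 124.1 = 61.2.
Welfare loss = ½ × 153 × 61.2 = $4681.80.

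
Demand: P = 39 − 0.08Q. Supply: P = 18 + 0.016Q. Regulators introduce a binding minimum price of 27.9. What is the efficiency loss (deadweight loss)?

Competitive equilibrium: 39 − 0.08Q = 18 + 0.016Q → Q* = 218.75, P* = 21.5.
At the floor P = 27.9, quantity demanded = (39 − 27.9)/0.08 = 138.75.
Sellers' marginal cost at Q' = 138.75: 18 + 0.016·138.75 = 20.22.
ΔQ = 218.75 − 138.75 = 80; wedge = 27.9 − 20.22 = 7.68.
DWL = ½ × 80 × 7.68 = 307.20.

307.20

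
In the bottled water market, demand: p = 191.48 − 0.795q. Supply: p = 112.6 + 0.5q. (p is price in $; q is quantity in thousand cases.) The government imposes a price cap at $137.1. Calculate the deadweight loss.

$91.87 thousand

Competitive equilibrium: 191.48 − 0.795q = 112.6 + 0.5q → q* = 60.9112, p* = 143.0556.
At the ceiling p = 137.1, quantity supplied = (137.1 − 112.6)/0.5 = 49.
Willingness to pay at q' = 49: 191.48 − 0.795·49 = 152.525.
Δq = 60.9112 − 49 = 11.9112; wedge = 152.525 − 137.1 = 15.425.
Welfare loss = ½ × 11.9112 × 15.425 = $91.87 thousand.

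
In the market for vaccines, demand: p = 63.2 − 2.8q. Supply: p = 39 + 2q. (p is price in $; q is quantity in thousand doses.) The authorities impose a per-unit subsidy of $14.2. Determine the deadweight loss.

Competitive equilibrium: 63.2 − 2.8q = 39 + 2q → q* = 5.0417, p* = 49.0833.
The subsidy lowers effective supply by 14.2: p = 24.8 + 2q.
New quantity: 63.2 − 2.8q = 24.8 + 2q → q' = 8.
Overproduction Δq = 8 − 5.0417 = 2.9583; wedge = subsidy = 14.2.
Welfare loss = ½ × 2.9583 × 14.2 = $21 thousand.

$21 thousand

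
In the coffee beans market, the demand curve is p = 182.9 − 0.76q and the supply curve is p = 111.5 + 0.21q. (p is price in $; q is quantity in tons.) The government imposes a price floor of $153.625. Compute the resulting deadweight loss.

$597.13

Competitive equilibrium: 182.9 − 0.76q = 111.5 + 0.21q → q* = 73.6082, p* = 126.9577.
At the floor p = 153.625, quantity demanded = (182.9 − 153.625)/0.76 = 38.5197.
Sellers' marginal cost at q' = 38.5197: 111.5 + 0.21·38.5197 = 119.5891.
Δq = 73.6082 − 38.5197 = 35.0885; wedge = 153.625 − 119.5891 = 34.0359.
DWL = ½ × 35.0885 × 34.0359 = $597.13.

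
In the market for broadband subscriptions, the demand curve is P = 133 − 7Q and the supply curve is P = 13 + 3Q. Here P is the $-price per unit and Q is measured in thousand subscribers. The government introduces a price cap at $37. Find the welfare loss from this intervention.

$80 thousand

Competitive equilibrium: 133 − 7Q = 13 + 3Q → Q* = 12, P* = 49.
At the ceiling P = 37, quantity supplied = (37 − 13)/3 = 8.
Willingness to pay at Q' = 8: 133 − 7·8 = 77.
ΔQ = 12 − 8 = 4; wedge = 77 − 37 = 40.
Welfare loss = ½ × 4 × 40 = $80 thousand.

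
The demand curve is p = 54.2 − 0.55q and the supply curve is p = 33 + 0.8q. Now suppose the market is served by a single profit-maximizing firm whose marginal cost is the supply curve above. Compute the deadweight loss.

13.95

Competitive equilibrium: 54.2 − 0.55q = 33 + 0.8q → q* = 15.7037, p* = 45.563.
Marginal revenue: MR = 54.2 − 1.1q. Set MR = MC: 54.2 − 1.1q = 33 + 0.8q → q_m = 11.1579.
Price p_m = 54.2 − 0.55·11.1579 = 48.0632; MC(q_m) = 33 + 0.8·11.1579 = 41.9263.
Competitive q* = 15.7037, so Δq = 4.5458; wedge = 48.0632 − 41.9263 = 6.1369.
Welfare loss = ½ × 4.5458 × 6.1369 = 13.95.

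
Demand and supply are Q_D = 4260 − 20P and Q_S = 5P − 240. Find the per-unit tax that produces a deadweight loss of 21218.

103

In inverse form: demand P = 213 − 0.05Q, supply P = 48 + 0.2Q.
Competitive equilibrium: 213 − 0.05Q = 48 + 0.2Q → Q* = 660, P* = 180.
A tax t gives ΔQ = t/0.25 and wedge t, so DWL = t²/0.5.
t²/0.5 = 21218 → t² = 10609 → t = 103.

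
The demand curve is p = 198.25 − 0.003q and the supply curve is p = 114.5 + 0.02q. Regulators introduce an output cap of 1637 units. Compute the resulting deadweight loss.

46198.21

Competitive equilibrium: 198.25 − 0.003q = 114.5 + 0.02q → q* = 3641.3043, p* = 187.3261.
At q = 1637: demand price = 198.25 − 0.003·1637 = 193.339; supply price = 114.5 + 0.02·1637 = 147.24.
Δq = 3641.3043 − 1637 = 2004.3043; wedge = 193.339 − 147.24 = 46.099.
DWL = ½ × 2004.3043 × 46.099 = 46198.21.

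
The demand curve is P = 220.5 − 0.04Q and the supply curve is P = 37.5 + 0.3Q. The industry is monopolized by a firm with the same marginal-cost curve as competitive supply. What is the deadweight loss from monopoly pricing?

545.69

Competitive equilibrium: 220.5 − 0.04Q = 37.5 + 0.3Q → Q* = 538.2353, P* = 198.9706.
Marginal revenue: MR = 220.5 − 0.08Q. Set MR = MC: 220.5 − 0.08Q = 37.5 + 0.3Q → Q_m = 481.5789.
Price P_m = 220.5 − 0.04·481.5789 = 201.2368; MC(Q_m) = 37.5 + 0.3·481.5789 = 181.9737.
Competitive Q* = 538.2353, so ΔQ = 56.6564; wedge = 201.2368 − 181.9737 = 19.2631.
Welfare loss = ½ × 56.6564 × 19.2631 = 545.69.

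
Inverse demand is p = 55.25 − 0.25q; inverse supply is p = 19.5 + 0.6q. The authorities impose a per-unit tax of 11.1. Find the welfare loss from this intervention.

72.48

Competitive equilibrium: 55.25 − 0.25q = 19.5 + 0.6q → q* = 42.0588, p* = 44.7353.
With the tax, the buyer price exceeds the seller price by 11.1: (55.25 − 0.25q) − (19.5 + 0.6q) = 11.1 → q' = 29.
Δq = 42.0588 − 29 = 13.0588; the wedge equals the tax, 11.1.
Welfare loss = ½ × 13.0588 × 11.1 = 72.48.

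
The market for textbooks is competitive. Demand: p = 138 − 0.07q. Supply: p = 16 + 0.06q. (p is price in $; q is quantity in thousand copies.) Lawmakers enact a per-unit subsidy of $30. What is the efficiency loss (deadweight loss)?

$3461.54 thousand

Competitive equilibrium: 138 − 0.07q = 16 + 0.06q → q* = 938.4615, p* = 72.3077.
The subsidy lowers effective supply by 30: p = 0.06q − 14.
New quantity: 138 − 0.07q = 0.06q − 14 → q' = 1169.2308.
Overproduction Δq = 1169.2308 − 938.4615 = 230.7693; wedge = subsidy = 30.
The triangle = ½ × 230.7693 × 30 = $3461.54 thousand.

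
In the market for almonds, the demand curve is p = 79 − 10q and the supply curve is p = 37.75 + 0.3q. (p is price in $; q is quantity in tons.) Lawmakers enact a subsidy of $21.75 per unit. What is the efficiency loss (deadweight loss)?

$22.96

Competitive equilibrium: 79 − 10q = 37.75 + 0.3q → q* = 4.0049, p* = 38.9515.
The subsidy lowers effective supply by 21.75: p = 16 + 0.3q.
New quantity: 79 − 10q = 16 + 0.3q → q' = 6.1165.
Overproduction Δq = 6.1165 − 4.0049 = 2.1116; wedge = subsidy = 21.75.
Deadweight loss = ½ × 2.1116 × 21.75 = $22.96.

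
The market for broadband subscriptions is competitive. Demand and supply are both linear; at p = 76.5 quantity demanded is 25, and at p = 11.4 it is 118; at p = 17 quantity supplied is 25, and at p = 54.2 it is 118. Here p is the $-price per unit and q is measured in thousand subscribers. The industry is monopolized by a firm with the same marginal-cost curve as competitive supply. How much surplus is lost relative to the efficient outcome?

Demand slope = (11.4 − 76.5)/(118 − 25) = −0.7, so p = 94 − 0.7q.
Supply slope = (54.2 − 17)/(118 − 25) = 0.4, so p = 7 + 0.4q.
Competitive equilibrium: 94 − 0.7q = 7 + 0.4q → q* = 79.0909, p* = 38.6364.
Marginal revenue: MR = 94 − 1.4q. Set MR = MC: 94 − 1.4q = 7 + 0.4q → q_m = 48.3333.
Price p_m = 94 − 0.7·48.3333 = 60.1667; MC(q_m) = 7 + 0.4·48.3333 = 26.3333.
Competitive q* = 79.0909, so Δq = 30.7576; wedge = 60.1667 − 26.3333 = 33.8334.
Deadweight loss = ½ × 30.7576 × 33.8334 = $520.32 thousand.

$520.32 thousand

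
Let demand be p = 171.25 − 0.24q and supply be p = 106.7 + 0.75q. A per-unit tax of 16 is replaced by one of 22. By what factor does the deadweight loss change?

Competitive equilibrium: 171.25 − 0.24q = 106.7 + 0.75q → q* = 65.202, p* = 155.6015.
For a per-unit tax t: Δq = t/0.99, so DWL = ½·t·(t/0.99) = t²/1.98.
At t = 16: DWL = 129.293. At t = 22: DWL = 244.444.
Ratio = (22/16)² = 1.891.

1.891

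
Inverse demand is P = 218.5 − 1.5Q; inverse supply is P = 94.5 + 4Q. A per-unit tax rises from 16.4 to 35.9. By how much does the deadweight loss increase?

Competitive equilibrium: 218.5 − 1.5Q = 94.5 + 4Q → Q* = 22.5455, P* = 184.6818.
For a per-unit tax t: ΔQ = t/5.5, so DWL = ½·t·(t/5.5) = t²/11.
At t = 16.4: DWL = 24.451. At t = 35.9: DWL = 117.165.
Increase = 117.165 − 24.451 = 92.71.

92.71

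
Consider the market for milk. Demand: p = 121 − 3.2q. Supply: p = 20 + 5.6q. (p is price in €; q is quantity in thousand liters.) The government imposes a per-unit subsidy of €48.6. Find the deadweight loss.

€134.20 thousand

Competitive equilibrium: 121 − 3.2q = 20 + 5.6q → q* = 11.4773, p* = 84.2727.
The subsidy lowers effective supply by 48.6: p = 5.6q − 28.6.
New quantity: 121 − 3.2q = 5.6q − 28.6 → q' = 17.
Overproduction Δq = 17 − 11.4773 = 5.5227; wedge = subsidy = 48.6.
The triangle = ½ × 5.5227 × 48.6 = €134.20 thousand.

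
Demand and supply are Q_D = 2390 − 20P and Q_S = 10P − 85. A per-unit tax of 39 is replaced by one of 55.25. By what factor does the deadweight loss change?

2.007

In inverse form: demand P = 119.5 − 0.05Q, supply P = 8.5 + 0.1Q.
Competitive equilibrium: 119.5 − 0.05Q = 8.5 + 0.1Q → Q* = 740, P* = 82.5.
For a per-unit tax t: ΔQ = t/0.15, so DWL = ½·t·(t/0.15) = t²/0.3.
At t = 39: DWL = 5070. At t = 55.25: DWL = 10175.208.
Ratio = (55.25/39)² = 2.007.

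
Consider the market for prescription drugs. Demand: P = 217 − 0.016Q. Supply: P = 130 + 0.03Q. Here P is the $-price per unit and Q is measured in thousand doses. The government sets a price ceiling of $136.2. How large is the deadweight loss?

Competitive equilibrium: 217 − 0.016Q = 130 + 0.03Q → Q* = 1891.30435, P* = 186.73913.
At the ceiling P = 136.2, quantity supplied = (136.2 − 130)/0.03 = 206.66667.
Willingness to pay at Q' = 206.66667: 217 − 0.016·206.66667 = 213.69333.
ΔQ = 1891.30435 − 206.66667 = 1684.63768; wedge = 213.69333 − 136.2 = 77.49333.
Deadweight loss = ½ × 1684.63768 × 77.49333 = $65274.09 thousand.

$65274.09 thousand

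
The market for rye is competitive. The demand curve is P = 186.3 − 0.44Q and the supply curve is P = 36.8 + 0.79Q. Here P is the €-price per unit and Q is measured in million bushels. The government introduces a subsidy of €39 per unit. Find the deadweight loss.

€618.29 million

Competitive equilibrium: 186.3 − 0.44Q = 36.8 + 0.79Q → Q* = 121.5447, P* = 132.8203.
The subsidy lowers effective supply by 39: P = 0.79Q − 2.2.
New quantity: 186.3 − 0.44Q = 0.79Q − 2.2 → Q' = 153.252.
Overproduction ΔQ = 153.252 − 121.5447 = 31.7073; wedge = subsidy = 39.
The triangle = ½ × 31.7073 × 39 = €618.29 million.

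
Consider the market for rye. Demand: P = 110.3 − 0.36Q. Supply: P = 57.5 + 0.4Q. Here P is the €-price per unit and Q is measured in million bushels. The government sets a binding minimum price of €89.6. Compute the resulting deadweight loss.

Competitive equilibrium: 110.3 − 0.36Q = 57.5 + 0.4Q → Q* = 69.4737, P* = 85.2895.
At the floor P = 89.6, quantity demanded = (110.3 − 89.6)/0.36 = 57.5.
Sellers' marginal cost at Q' = 57.5: 57.5 + 0.4·57.5 = 80.5.
ΔQ = 69.4737 − 57.5 = 11.9737; wedge = 89.6 − 80.5 = 9.1.
Deadweight loss = ½ × 11.9737 × 9.1 = €54.48 million.

€54.48 million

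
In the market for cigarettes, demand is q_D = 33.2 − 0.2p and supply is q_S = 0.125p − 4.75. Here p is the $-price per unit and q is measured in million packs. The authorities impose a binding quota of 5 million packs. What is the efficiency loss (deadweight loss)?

$152.65 million

In inverse form: demand p = 166 − 5q, supply p = 38 + 8q.
Competitive equilibrium: 166 − 5q = 38 + 8q → q* = 9.84615, p* = 116.76923.
At q = 5: demand price = 166 − 5·5 = 141; supply price = 38 + 8·5 = 78.
Δq = 9.84615 − 5 = 4.84615; wedge = 141 − 78 = 63.
DWL = ½ × 4.84615 × 63 = $152.65 million.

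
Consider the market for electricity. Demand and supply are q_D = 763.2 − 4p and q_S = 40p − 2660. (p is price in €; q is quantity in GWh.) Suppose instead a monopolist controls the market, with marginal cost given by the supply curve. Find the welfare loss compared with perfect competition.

€6370.02

In inverse form: demand p = 190.8 − 0.25q, supply p = 66.5 + 0.025q.
Competitive equilibrium: 190.8 − 0.25q = 66.5 + 0.025q → q* = 452, p* = 77.8.
Marginal revenue: MR = 190.8 − 0.5q. Set MR = MC: 190.8 − 0.5q = 66.5 + 0.025q → q_m = 236.7619.
Price p_m = 190.8 − 0.25·236.7619 = 131.60953; MC(q_m) = 66.5 + 0.025·236.7619 = 72.41905.
Competitive q* = 452, so Δq = 215.2381; wedge = 131.60953 − 72.41905 = 59.19048.
The triangle = ½ × 215.2381 × 59.19048 = €6370.02.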